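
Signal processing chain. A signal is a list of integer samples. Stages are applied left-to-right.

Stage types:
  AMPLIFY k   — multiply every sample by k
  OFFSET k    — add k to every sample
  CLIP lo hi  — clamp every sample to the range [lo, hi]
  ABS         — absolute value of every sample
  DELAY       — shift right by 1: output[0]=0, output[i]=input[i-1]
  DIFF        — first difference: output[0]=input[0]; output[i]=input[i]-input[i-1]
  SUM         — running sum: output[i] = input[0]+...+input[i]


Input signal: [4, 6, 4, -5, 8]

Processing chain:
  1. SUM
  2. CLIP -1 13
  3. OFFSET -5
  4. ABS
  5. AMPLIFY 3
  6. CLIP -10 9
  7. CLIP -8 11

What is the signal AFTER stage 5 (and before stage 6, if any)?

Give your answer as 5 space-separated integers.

Input: [4, 6, 4, -5, 8]
Stage 1 (SUM): sum[0..0]=4, sum[0..1]=10, sum[0..2]=14, sum[0..3]=9, sum[0..4]=17 -> [4, 10, 14, 9, 17]
Stage 2 (CLIP -1 13): clip(4,-1,13)=4, clip(10,-1,13)=10, clip(14,-1,13)=13, clip(9,-1,13)=9, clip(17,-1,13)=13 -> [4, 10, 13, 9, 13]
Stage 3 (OFFSET -5): 4+-5=-1, 10+-5=5, 13+-5=8, 9+-5=4, 13+-5=8 -> [-1, 5, 8, 4, 8]
Stage 4 (ABS): |-1|=1, |5|=5, |8|=8, |4|=4, |8|=8 -> [1, 5, 8, 4, 8]
Stage 5 (AMPLIFY 3): 1*3=3, 5*3=15, 8*3=24, 4*3=12, 8*3=24 -> [3, 15, 24, 12, 24]

Answer: 3 15 24 12 24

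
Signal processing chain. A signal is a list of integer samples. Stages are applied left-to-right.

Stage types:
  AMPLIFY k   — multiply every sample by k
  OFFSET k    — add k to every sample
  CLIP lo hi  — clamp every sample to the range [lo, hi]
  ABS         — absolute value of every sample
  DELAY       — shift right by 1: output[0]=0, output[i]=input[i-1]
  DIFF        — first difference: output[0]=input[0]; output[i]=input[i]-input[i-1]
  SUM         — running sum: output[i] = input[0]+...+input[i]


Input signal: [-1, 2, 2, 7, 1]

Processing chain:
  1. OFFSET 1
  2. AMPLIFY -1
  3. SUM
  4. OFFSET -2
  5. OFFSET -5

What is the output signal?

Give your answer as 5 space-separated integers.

Answer: -7 -10 -13 -21 -23

Derivation:
Input: [-1, 2, 2, 7, 1]
Stage 1 (OFFSET 1): -1+1=0, 2+1=3, 2+1=3, 7+1=8, 1+1=2 -> [0, 3, 3, 8, 2]
Stage 2 (AMPLIFY -1): 0*-1=0, 3*-1=-3, 3*-1=-3, 8*-1=-8, 2*-1=-2 -> [0, -3, -3, -8, -2]
Stage 3 (SUM): sum[0..0]=0, sum[0..1]=-3, sum[0..2]=-6, sum[0..3]=-14, sum[0..4]=-16 -> [0, -3, -6, -14, -16]
Stage 4 (OFFSET -2): 0+-2=-2, -3+-2=-5, -6+-2=-8, -14+-2=-16, -16+-2=-18 -> [-2, -5, -8, -16, -18]
Stage 5 (OFFSET -5): -2+-5=-7, -5+-5=-10, -8+-5=-13, -16+-5=-21, -18+-5=-23 -> [-7, -10, -13, -21, -23]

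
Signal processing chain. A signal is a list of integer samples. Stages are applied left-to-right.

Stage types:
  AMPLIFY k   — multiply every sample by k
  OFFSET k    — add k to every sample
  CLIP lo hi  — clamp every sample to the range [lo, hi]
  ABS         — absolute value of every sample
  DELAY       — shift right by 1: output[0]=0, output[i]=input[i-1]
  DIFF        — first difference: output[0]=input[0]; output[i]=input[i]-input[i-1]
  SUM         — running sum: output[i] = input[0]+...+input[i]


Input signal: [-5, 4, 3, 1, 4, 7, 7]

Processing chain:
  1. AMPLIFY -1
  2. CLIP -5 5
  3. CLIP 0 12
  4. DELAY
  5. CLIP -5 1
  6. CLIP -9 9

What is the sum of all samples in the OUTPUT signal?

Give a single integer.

Answer: 1

Derivation:
Input: [-5, 4, 3, 1, 4, 7, 7]
Stage 1 (AMPLIFY -1): -5*-1=5, 4*-1=-4, 3*-1=-3, 1*-1=-1, 4*-1=-4, 7*-1=-7, 7*-1=-7 -> [5, -4, -3, -1, -4, -7, -7]
Stage 2 (CLIP -5 5): clip(5,-5,5)=5, clip(-4,-5,5)=-4, clip(-3,-5,5)=-3, clip(-1,-5,5)=-1, clip(-4,-5,5)=-4, clip(-7,-5,5)=-5, clip(-7,-5,5)=-5 -> [5, -4, -3, -1, -4, -5, -5]
Stage 3 (CLIP 0 12): clip(5,0,12)=5, clip(-4,0,12)=0, clip(-3,0,12)=0, clip(-1,0,12)=0, clip(-4,0,12)=0, clip(-5,0,12)=0, clip(-5,0,12)=0 -> [5, 0, 0, 0, 0, 0, 0]
Stage 4 (DELAY): [0, 5, 0, 0, 0, 0, 0] = [0, 5, 0, 0, 0, 0, 0] -> [0, 5, 0, 0, 0, 0, 0]
Stage 5 (CLIP -5 1): clip(0,-5,1)=0, clip(5,-5,1)=1, clip(0,-5,1)=0, clip(0,-5,1)=0, clip(0,-5,1)=0, clip(0,-5,1)=0, clip(0,-5,1)=0 -> [0, 1, 0, 0, 0, 0, 0]
Stage 6 (CLIP -9 9): clip(0,-9,9)=0, clip(1,-9,9)=1, clip(0,-9,9)=0, clip(0,-9,9)=0, clip(0,-9,9)=0, clip(0,-9,9)=0, clip(0,-9,9)=0 -> [0, 1, 0, 0, 0, 0, 0]
Output sum: 1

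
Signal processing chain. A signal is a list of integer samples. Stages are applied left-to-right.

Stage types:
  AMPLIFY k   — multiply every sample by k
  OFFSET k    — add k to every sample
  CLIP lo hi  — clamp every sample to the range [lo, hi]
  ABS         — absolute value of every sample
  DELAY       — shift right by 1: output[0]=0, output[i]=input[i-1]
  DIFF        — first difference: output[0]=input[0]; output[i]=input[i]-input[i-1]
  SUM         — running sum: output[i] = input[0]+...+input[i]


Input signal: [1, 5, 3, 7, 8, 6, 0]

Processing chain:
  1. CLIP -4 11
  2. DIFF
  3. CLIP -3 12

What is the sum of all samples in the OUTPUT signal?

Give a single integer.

Answer: 3

Derivation:
Input: [1, 5, 3, 7, 8, 6, 0]
Stage 1 (CLIP -4 11): clip(1,-4,11)=1, clip(5,-4,11)=5, clip(3,-4,11)=3, clip(7,-4,11)=7, clip(8,-4,11)=8, clip(6,-4,11)=6, clip(0,-4,11)=0 -> [1, 5, 3, 7, 8, 6, 0]
Stage 2 (DIFF): s[0]=1, 5-1=4, 3-5=-2, 7-3=4, 8-7=1, 6-8=-2, 0-6=-6 -> [1, 4, -2, 4, 1, -2, -6]
Stage 3 (CLIP -3 12): clip(1,-3,12)=1, clip(4,-3,12)=4, clip(-2,-3,12)=-2, clip(4,-3,12)=4, clip(1,-3,12)=1, clip(-2,-3,12)=-2, clip(-6,-3,12)=-3 -> [1, 4, -2, 4, 1, -2, -3]
Output sum: 3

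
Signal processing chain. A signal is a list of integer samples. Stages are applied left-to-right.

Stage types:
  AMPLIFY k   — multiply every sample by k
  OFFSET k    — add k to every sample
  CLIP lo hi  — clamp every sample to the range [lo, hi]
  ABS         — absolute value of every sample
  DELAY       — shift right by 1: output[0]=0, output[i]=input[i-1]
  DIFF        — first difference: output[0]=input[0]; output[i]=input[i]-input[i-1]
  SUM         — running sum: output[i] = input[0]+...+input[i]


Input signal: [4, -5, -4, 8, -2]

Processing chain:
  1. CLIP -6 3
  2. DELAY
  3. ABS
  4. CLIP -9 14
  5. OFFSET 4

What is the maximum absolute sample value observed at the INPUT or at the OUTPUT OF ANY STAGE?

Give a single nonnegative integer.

Input: [4, -5, -4, 8, -2] (max |s|=8)
Stage 1 (CLIP -6 3): clip(4,-6,3)=3, clip(-5,-6,3)=-5, clip(-4,-6,3)=-4, clip(8,-6,3)=3, clip(-2,-6,3)=-2 -> [3, -5, -4, 3, -2] (max |s|=5)
Stage 2 (DELAY): [0, 3, -5, -4, 3] = [0, 3, -5, -4, 3] -> [0, 3, -5, -4, 3] (max |s|=5)
Stage 3 (ABS): |0|=0, |3|=3, |-5|=5, |-4|=4, |3|=3 -> [0, 3, 5, 4, 3] (max |s|=5)
Stage 4 (CLIP -9 14): clip(0,-9,14)=0, clip(3,-9,14)=3, clip(5,-9,14)=5, clip(4,-9,14)=4, clip(3,-9,14)=3 -> [0, 3, 5, 4, 3] (max |s|=5)
Stage 5 (OFFSET 4): 0+4=4, 3+4=7, 5+4=9, 4+4=8, 3+4=7 -> [4, 7, 9, 8, 7] (max |s|=9)
Overall max amplitude: 9

Answer: 9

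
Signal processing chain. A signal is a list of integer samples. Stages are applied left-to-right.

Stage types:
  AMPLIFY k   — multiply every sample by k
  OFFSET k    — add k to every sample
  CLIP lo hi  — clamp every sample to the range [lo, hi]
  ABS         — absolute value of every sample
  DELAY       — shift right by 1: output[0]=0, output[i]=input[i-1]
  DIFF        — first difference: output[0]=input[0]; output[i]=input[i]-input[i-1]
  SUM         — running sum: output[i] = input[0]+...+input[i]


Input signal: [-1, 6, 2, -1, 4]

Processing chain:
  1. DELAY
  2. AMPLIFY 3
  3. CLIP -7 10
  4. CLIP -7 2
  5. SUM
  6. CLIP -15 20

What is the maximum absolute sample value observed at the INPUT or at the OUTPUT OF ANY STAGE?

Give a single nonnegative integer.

Input: [-1, 6, 2, -1, 4] (max |s|=6)
Stage 1 (DELAY): [0, -1, 6, 2, -1] = [0, -1, 6, 2, -1] -> [0, -1, 6, 2, -1] (max |s|=6)
Stage 2 (AMPLIFY 3): 0*3=0, -1*3=-3, 6*3=18, 2*3=6, -1*3=-3 -> [0, -3, 18, 6, -3] (max |s|=18)
Stage 3 (CLIP -7 10): clip(0,-7,10)=0, clip(-3,-7,10)=-3, clip(18,-7,10)=10, clip(6,-7,10)=6, clip(-3,-7,10)=-3 -> [0, -3, 10, 6, -3] (max |s|=10)
Stage 4 (CLIP -7 2): clip(0,-7,2)=0, clip(-3,-7,2)=-3, clip(10,-7,2)=2, clip(6,-7,2)=2, clip(-3,-7,2)=-3 -> [0, -3, 2, 2, -3] (max |s|=3)
Stage 5 (SUM): sum[0..0]=0, sum[0..1]=-3, sum[0..2]=-1, sum[0..3]=1, sum[0..4]=-2 -> [0, -3, -1, 1, -2] (max |s|=3)
Stage 6 (CLIP -15 20): clip(0,-15,20)=0, clip(-3,-15,20)=-3, clip(-1,-15,20)=-1, clip(1,-15,20)=1, clip(-2,-15,20)=-2 -> [0, -3, -1, 1, -2] (max |s|=3)
Overall max amplitude: 18

Answer: 18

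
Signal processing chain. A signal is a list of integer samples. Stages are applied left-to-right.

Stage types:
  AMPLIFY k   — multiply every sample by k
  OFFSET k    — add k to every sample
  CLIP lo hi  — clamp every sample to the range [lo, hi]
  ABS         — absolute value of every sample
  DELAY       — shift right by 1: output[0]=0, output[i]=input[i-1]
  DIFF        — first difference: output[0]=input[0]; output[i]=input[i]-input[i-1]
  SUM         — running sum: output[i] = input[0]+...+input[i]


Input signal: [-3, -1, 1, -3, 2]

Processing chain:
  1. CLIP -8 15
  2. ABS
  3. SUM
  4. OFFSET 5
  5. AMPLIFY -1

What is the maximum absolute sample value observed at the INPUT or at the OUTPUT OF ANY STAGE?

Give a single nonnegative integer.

Input: [-3, -1, 1, -3, 2] (max |s|=3)
Stage 1 (CLIP -8 15): clip(-3,-8,15)=-3, clip(-1,-8,15)=-1, clip(1,-8,15)=1, clip(-3,-8,15)=-3, clip(2,-8,15)=2 -> [-3, -1, 1, -3, 2] (max |s|=3)
Stage 2 (ABS): |-3|=3, |-1|=1, |1|=1, |-3|=3, |2|=2 -> [3, 1, 1, 3, 2] (max |s|=3)
Stage 3 (SUM): sum[0..0]=3, sum[0..1]=4, sum[0..2]=5, sum[0..3]=8, sum[0..4]=10 -> [3, 4, 5, 8, 10] (max |s|=10)
Stage 4 (OFFSET 5): 3+5=8, 4+5=9, 5+5=10, 8+5=13, 10+5=15 -> [8, 9, 10, 13, 15] (max |s|=15)
Stage 5 (AMPLIFY -1): 8*-1=-8, 9*-1=-9, 10*-1=-10, 13*-1=-13, 15*-1=-15 -> [-8, -9, -10, -13, -15] (max |s|=15)
Overall max amplitude: 15

Answer: 15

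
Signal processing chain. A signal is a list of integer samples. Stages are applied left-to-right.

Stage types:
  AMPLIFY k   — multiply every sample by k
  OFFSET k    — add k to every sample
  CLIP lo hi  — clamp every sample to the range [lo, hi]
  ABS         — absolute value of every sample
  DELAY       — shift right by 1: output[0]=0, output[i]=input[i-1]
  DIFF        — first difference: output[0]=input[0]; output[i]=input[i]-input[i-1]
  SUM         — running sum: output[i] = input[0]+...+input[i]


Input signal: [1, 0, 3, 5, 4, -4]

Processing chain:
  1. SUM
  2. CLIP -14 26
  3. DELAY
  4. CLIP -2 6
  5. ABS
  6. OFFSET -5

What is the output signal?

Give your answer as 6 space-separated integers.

Input: [1, 0, 3, 5, 4, -4]
Stage 1 (SUM): sum[0..0]=1, sum[0..1]=1, sum[0..2]=4, sum[0..3]=9, sum[0..4]=13, sum[0..5]=9 -> [1, 1, 4, 9, 13, 9]
Stage 2 (CLIP -14 26): clip(1,-14,26)=1, clip(1,-14,26)=1, clip(4,-14,26)=4, clip(9,-14,26)=9, clip(13,-14,26)=13, clip(9,-14,26)=9 -> [1, 1, 4, 9, 13, 9]
Stage 3 (DELAY): [0, 1, 1, 4, 9, 13] = [0, 1, 1, 4, 9, 13] -> [0, 1, 1, 4, 9, 13]
Stage 4 (CLIP -2 6): clip(0,-2,6)=0, clip(1,-2,6)=1, clip(1,-2,6)=1, clip(4,-2,6)=4, clip(9,-2,6)=6, clip(13,-2,6)=6 -> [0, 1, 1, 4, 6, 6]
Stage 5 (ABS): |0|=0, |1|=1, |1|=1, |4|=4, |6|=6, |6|=6 -> [0, 1, 1, 4, 6, 6]
Stage 6 (OFFSET -5): 0+-5=-5, 1+-5=-4, 1+-5=-4, 4+-5=-1, 6+-5=1, 6+-5=1 -> [-5, -4, -4, -1, 1, 1]

Answer: -5 -4 -4 -1 1 1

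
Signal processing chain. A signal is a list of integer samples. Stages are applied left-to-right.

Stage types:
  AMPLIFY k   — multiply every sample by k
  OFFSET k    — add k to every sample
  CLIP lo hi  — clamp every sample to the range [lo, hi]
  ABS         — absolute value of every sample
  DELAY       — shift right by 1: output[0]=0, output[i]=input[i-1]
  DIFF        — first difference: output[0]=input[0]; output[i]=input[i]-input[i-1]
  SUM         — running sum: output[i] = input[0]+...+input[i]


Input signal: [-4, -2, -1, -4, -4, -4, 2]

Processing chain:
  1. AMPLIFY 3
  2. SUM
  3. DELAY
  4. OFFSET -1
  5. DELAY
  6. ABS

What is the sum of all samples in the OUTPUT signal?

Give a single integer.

Answer: 135

Derivation:
Input: [-4, -2, -1, -4, -4, -4, 2]
Stage 1 (AMPLIFY 3): -4*3=-12, -2*3=-6, -1*3=-3, -4*3=-12, -4*3=-12, -4*3=-12, 2*3=6 -> [-12, -6, -3, -12, -12, -12, 6]
Stage 2 (SUM): sum[0..0]=-12, sum[0..1]=-18, sum[0..2]=-21, sum[0..3]=-33, sum[0..4]=-45, sum[0..5]=-57, sum[0..6]=-51 -> [-12, -18, -21, -33, -45, -57, -51]
Stage 3 (DELAY): [0, -12, -18, -21, -33, -45, -57] = [0, -12, -18, -21, -33, -45, -57] -> [0, -12, -18, -21, -33, -45, -57]
Stage 4 (OFFSET -1): 0+-1=-1, -12+-1=-13, -18+-1=-19, -21+-1=-22, -33+-1=-34, -45+-1=-46, -57+-1=-58 -> [-1, -13, -19, -22, -34, -46, -58]
Stage 5 (DELAY): [0, -1, -13, -19, -22, -34, -46] = [0, -1, -13, -19, -22, -34, -46] -> [0, -1, -13, -19, -22, -34, -46]
Stage 6 (ABS): |0|=0, |-1|=1, |-13|=13, |-19|=19, |-22|=22, |-34|=34, |-46|=46 -> [0, 1, 13, 19, 22, 34, 46]
Output sum: 135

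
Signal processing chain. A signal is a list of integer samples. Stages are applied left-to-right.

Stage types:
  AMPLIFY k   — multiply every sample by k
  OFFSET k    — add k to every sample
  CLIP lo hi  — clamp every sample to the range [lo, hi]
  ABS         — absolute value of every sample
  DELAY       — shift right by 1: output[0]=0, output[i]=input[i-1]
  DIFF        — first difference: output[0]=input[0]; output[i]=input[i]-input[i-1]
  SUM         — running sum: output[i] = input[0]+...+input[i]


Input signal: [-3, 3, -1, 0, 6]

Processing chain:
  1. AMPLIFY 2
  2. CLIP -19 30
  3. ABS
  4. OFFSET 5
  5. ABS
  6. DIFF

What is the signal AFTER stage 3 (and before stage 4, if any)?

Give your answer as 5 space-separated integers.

Answer: 6 6 2 0 12

Derivation:
Input: [-3, 3, -1, 0, 6]
Stage 1 (AMPLIFY 2): -3*2=-6, 3*2=6, -1*2=-2, 0*2=0, 6*2=12 -> [-6, 6, -2, 0, 12]
Stage 2 (CLIP -19 30): clip(-6,-19,30)=-6, clip(6,-19,30)=6, clip(-2,-19,30)=-2, clip(0,-19,30)=0, clip(12,-19,30)=12 -> [-6, 6, -2, 0, 12]
Stage 3 (ABS): |-6|=6, |6|=6, |-2|=2, |0|=0, |12|=12 -> [6, 6, 2, 0, 12]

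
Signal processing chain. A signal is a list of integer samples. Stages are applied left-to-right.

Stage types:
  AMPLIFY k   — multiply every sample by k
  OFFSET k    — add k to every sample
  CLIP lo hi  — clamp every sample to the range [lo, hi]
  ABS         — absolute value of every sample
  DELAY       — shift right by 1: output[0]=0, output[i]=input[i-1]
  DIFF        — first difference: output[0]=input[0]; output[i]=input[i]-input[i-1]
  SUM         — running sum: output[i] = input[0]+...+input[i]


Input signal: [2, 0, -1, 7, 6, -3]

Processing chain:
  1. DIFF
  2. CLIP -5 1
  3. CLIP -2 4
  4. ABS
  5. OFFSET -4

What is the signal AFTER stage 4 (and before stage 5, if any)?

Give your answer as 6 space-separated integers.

Answer: 1 2 1 1 1 2

Derivation:
Input: [2, 0, -1, 7, 6, -3]
Stage 1 (DIFF): s[0]=2, 0-2=-2, -1-0=-1, 7--1=8, 6-7=-1, -3-6=-9 -> [2, -2, -1, 8, -1, -9]
Stage 2 (CLIP -5 1): clip(2,-5,1)=1, clip(-2,-5,1)=-2, clip(-1,-5,1)=-1, clip(8,-5,1)=1, clip(-1,-5,1)=-1, clip(-9,-5,1)=-5 -> [1, -2, -1, 1, -1, -5]
Stage 3 (CLIP -2 4): clip(1,-2,4)=1, clip(-2,-2,4)=-2, clip(-1,-2,4)=-1, clip(1,-2,4)=1, clip(-1,-2,4)=-1, clip(-5,-2,4)=-2 -> [1, -2, -1, 1, -1, -2]
Stage 4 (ABS): |1|=1, |-2|=2, |-1|=1, |1|=1, |-1|=1, |-2|=2 -> [1, 2, 1, 1, 1, 2]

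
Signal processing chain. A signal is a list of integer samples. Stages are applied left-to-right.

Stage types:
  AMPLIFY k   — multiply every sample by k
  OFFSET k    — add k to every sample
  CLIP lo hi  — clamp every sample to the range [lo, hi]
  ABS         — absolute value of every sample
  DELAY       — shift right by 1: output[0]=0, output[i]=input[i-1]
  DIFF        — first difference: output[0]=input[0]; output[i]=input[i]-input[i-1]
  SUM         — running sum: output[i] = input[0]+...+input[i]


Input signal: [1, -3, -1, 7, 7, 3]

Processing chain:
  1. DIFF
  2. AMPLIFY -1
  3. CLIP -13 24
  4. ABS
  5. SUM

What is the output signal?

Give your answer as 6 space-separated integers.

Answer: 1 5 7 15 15 19

Derivation:
Input: [1, -3, -1, 7, 7, 3]
Stage 1 (DIFF): s[0]=1, -3-1=-4, -1--3=2, 7--1=8, 7-7=0, 3-7=-4 -> [1, -4, 2, 8, 0, -4]
Stage 2 (AMPLIFY -1): 1*-1=-1, -4*-1=4, 2*-1=-2, 8*-1=-8, 0*-1=0, -4*-1=4 -> [-1, 4, -2, -8, 0, 4]
Stage 3 (CLIP -13 24): clip(-1,-13,24)=-1, clip(4,-13,24)=4, clip(-2,-13,24)=-2, clip(-8,-13,24)=-8, clip(0,-13,24)=0, clip(4,-13,24)=4 -> [-1, 4, -2, -8, 0, 4]
Stage 4 (ABS): |-1|=1, |4|=4, |-2|=2, |-8|=8, |0|=0, |4|=4 -> [1, 4, 2, 8, 0, 4]
Stage 5 (SUM): sum[0..0]=1, sum[0..1]=5, sum[0..2]=7, sum[0..3]=15, sum[0..4]=15, sum[0..5]=19 -> [1, 5, 7, 15, 15, 19]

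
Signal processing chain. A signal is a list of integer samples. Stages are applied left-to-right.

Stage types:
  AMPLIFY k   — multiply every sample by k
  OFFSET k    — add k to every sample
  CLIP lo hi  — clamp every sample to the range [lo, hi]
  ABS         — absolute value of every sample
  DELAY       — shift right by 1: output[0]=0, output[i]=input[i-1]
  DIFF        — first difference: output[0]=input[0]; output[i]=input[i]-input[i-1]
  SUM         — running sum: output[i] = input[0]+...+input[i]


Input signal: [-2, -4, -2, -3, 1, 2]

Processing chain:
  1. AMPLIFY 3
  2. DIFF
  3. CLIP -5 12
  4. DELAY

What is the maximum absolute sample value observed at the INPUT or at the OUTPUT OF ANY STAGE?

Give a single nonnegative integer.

Input: [-2, -4, -2, -3, 1, 2] (max |s|=4)
Stage 1 (AMPLIFY 3): -2*3=-6, -4*3=-12, -2*3=-6, -3*3=-9, 1*3=3, 2*3=6 -> [-6, -12, -6, -9, 3, 6] (max |s|=12)
Stage 2 (DIFF): s[0]=-6, -12--6=-6, -6--12=6, -9--6=-3, 3--9=12, 6-3=3 -> [-6, -6, 6, -3, 12, 3] (max |s|=12)
Stage 3 (CLIP -5 12): clip(-6,-5,12)=-5, clip(-6,-5,12)=-5, clip(6,-5,12)=6, clip(-3,-5,12)=-3, clip(12,-5,12)=12, clip(3,-5,12)=3 -> [-5, -5, 6, -3, 12, 3] (max |s|=12)
Stage 4 (DELAY): [0, -5, -5, 6, -3, 12] = [0, -5, -5, 6, -3, 12] -> [0, -5, -5, 6, -3, 12] (max |s|=12)
Overall max amplitude: 12

Answer: 12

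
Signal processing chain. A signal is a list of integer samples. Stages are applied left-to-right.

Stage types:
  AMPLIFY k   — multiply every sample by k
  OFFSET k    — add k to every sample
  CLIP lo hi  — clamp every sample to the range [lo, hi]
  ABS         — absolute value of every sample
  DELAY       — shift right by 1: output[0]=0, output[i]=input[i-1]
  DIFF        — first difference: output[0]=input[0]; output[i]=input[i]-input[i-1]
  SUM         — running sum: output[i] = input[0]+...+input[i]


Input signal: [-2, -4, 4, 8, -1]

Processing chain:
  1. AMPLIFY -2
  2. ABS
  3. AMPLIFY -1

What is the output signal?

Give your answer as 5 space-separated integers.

Input: [-2, -4, 4, 8, -1]
Stage 1 (AMPLIFY -2): -2*-2=4, -4*-2=8, 4*-2=-8, 8*-2=-16, -1*-2=2 -> [4, 8, -8, -16, 2]
Stage 2 (ABS): |4|=4, |8|=8, |-8|=8, |-16|=16, |2|=2 -> [4, 8, 8, 16, 2]
Stage 3 (AMPLIFY -1): 4*-1=-4, 8*-1=-8, 8*-1=-8, 16*-1=-16, 2*-1=-2 -> [-4, -8, -8, -16, -2]

Answer: -4 -8 -8 -16 -2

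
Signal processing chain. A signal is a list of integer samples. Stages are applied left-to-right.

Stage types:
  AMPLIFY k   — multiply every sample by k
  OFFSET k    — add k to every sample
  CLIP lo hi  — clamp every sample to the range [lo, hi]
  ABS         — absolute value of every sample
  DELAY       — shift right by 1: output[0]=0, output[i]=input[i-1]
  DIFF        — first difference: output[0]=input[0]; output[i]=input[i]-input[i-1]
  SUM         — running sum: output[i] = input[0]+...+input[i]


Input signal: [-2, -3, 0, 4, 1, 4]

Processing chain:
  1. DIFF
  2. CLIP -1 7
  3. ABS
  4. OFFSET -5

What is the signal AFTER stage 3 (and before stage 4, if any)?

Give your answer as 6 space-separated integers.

Input: [-2, -3, 0, 4, 1, 4]
Stage 1 (DIFF): s[0]=-2, -3--2=-1, 0--3=3, 4-0=4, 1-4=-3, 4-1=3 -> [-2, -1, 3, 4, -3, 3]
Stage 2 (CLIP -1 7): clip(-2,-1,7)=-1, clip(-1,-1,7)=-1, clip(3,-1,7)=3, clip(4,-1,7)=4, clip(-3,-1,7)=-1, clip(3,-1,7)=3 -> [-1, -1, 3, 4, -1, 3]
Stage 3 (ABS): |-1|=1, |-1|=1, |3|=3, |4|=4, |-1|=1, |3|=3 -> [1, 1, 3, 4, 1, 3]

Answer: 1 1 3 4 1 3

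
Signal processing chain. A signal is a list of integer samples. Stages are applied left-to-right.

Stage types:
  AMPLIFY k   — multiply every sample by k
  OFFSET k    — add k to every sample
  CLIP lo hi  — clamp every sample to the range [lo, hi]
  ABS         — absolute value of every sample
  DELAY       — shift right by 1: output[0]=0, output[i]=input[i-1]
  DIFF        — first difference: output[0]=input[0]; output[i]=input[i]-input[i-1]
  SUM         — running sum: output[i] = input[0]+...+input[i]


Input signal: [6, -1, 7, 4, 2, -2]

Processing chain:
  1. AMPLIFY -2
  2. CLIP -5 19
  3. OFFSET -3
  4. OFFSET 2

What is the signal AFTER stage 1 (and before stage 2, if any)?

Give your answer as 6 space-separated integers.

Answer: -12 2 -14 -8 -4 4

Derivation:
Input: [6, -1, 7, 4, 2, -2]
Stage 1 (AMPLIFY -2): 6*-2=-12, -1*-2=2, 7*-2=-14, 4*-2=-8, 2*-2=-4, -2*-2=4 -> [-12, 2, -14, -8, -4, 4]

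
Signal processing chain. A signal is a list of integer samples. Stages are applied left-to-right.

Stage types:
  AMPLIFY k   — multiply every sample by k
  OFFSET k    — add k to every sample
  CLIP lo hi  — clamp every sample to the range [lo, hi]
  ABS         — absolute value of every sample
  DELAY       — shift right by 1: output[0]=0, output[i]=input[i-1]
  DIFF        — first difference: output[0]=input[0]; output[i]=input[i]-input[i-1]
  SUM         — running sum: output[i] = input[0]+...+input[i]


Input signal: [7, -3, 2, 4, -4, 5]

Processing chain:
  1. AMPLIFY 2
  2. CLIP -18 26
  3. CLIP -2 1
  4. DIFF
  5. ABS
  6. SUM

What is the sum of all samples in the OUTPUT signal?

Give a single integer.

Input: [7, -3, 2, 4, -4, 5]
Stage 1 (AMPLIFY 2): 7*2=14, -3*2=-6, 2*2=4, 4*2=8, -4*2=-8, 5*2=10 -> [14, -6, 4, 8, -8, 10]
Stage 2 (CLIP -18 26): clip(14,-18,26)=14, clip(-6,-18,26)=-6, clip(4,-18,26)=4, clip(8,-18,26)=8, clip(-8,-18,26)=-8, clip(10,-18,26)=10 -> [14, -6, 4, 8, -8, 10]
Stage 3 (CLIP -2 1): clip(14,-2,1)=1, clip(-6,-2,1)=-2, clip(4,-2,1)=1, clip(8,-2,1)=1, clip(-8,-2,1)=-2, clip(10,-2,1)=1 -> [1, -2, 1, 1, -2, 1]
Stage 4 (DIFF): s[0]=1, -2-1=-3, 1--2=3, 1-1=0, -2-1=-3, 1--2=3 -> [1, -3, 3, 0, -3, 3]
Stage 5 (ABS): |1|=1, |-3|=3, |3|=3, |0|=0, |-3|=3, |3|=3 -> [1, 3, 3, 0, 3, 3]
Stage 6 (SUM): sum[0..0]=1, sum[0..1]=4, sum[0..2]=7, sum[0..3]=7, sum[0..4]=10, sum[0..5]=13 -> [1, 4, 7, 7, 10, 13]
Output sum: 42

Answer: 42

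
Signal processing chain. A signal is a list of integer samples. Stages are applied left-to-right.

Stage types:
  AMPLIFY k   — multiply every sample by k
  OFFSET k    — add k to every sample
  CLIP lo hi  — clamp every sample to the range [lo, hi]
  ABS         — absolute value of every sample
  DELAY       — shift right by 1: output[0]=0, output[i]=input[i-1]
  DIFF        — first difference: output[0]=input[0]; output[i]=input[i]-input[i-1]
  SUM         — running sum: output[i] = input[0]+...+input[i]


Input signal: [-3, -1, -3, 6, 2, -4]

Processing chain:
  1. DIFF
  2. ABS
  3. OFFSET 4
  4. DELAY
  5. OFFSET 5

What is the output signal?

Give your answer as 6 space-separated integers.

Input: [-3, -1, -3, 6, 2, -4]
Stage 1 (DIFF): s[0]=-3, -1--3=2, -3--1=-2, 6--3=9, 2-6=-4, -4-2=-6 -> [-3, 2, -2, 9, -4, -6]
Stage 2 (ABS): |-3|=3, |2|=2, |-2|=2, |9|=9, |-4|=4, |-6|=6 -> [3, 2, 2, 9, 4, 6]
Stage 3 (OFFSET 4): 3+4=7, 2+4=6, 2+4=6, 9+4=13, 4+4=8, 6+4=10 -> [7, 6, 6, 13, 8, 10]
Stage 4 (DELAY): [0, 7, 6, 6, 13, 8] = [0, 7, 6, 6, 13, 8] -> [0, 7, 6, 6, 13, 8]
Stage 5 (OFFSET 5): 0+5=5, 7+5=12, 6+5=11, 6+5=11, 13+5=18, 8+5=13 -> [5, 12, 11, 11, 18, 13]

Answer: 5 12 11 11 18 13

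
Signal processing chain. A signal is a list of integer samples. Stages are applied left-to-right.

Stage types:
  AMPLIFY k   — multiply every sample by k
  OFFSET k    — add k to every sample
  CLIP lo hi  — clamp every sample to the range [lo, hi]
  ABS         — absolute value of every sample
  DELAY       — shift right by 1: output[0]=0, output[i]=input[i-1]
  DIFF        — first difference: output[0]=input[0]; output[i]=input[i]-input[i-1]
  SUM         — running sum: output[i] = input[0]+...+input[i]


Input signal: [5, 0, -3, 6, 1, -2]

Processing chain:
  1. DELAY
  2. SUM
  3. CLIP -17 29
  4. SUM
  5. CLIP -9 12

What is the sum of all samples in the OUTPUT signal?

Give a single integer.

Answer: 51

Derivation:
Input: [5, 0, -3, 6, 1, -2]
Stage 1 (DELAY): [0, 5, 0, -3, 6, 1] = [0, 5, 0, -3, 6, 1] -> [0, 5, 0, -3, 6, 1]
Stage 2 (SUM): sum[0..0]=0, sum[0..1]=5, sum[0..2]=5, sum[0..3]=2, sum[0..4]=8, sum[0..5]=9 -> [0, 5, 5, 2, 8, 9]
Stage 3 (CLIP -17 29): clip(0,-17,29)=0, clip(5,-17,29)=5, clip(5,-17,29)=5, clip(2,-17,29)=2, clip(8,-17,29)=8, clip(9,-17,29)=9 -> [0, 5, 5, 2, 8, 9]
Stage 4 (SUM): sum[0..0]=0, sum[0..1]=5, sum[0..2]=10, sum[0..3]=12, sum[0..4]=20, sum[0..5]=29 -> [0, 5, 10, 12, 20, 29]
Stage 5 (CLIP -9 12): clip(0,-9,12)=0, clip(5,-9,12)=5, clip(10,-9,12)=10, clip(12,-9,12)=12, clip(20,-9,12)=12, clip(29,-9,12)=12 -> [0, 5, 10, 12, 12, 12]
Output sum: 51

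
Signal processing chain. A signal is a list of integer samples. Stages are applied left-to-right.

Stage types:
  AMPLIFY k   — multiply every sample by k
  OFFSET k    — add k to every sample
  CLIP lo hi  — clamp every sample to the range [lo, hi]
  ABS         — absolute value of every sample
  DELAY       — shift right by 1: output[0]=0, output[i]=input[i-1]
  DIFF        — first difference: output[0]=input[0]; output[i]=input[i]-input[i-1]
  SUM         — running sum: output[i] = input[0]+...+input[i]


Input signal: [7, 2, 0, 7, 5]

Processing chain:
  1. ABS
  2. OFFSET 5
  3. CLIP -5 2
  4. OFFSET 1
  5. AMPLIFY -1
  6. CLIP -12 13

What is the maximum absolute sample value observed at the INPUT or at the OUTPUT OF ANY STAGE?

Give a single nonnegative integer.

Input: [7, 2, 0, 7, 5] (max |s|=7)
Stage 1 (ABS): |7|=7, |2|=2, |0|=0, |7|=7, |5|=5 -> [7, 2, 0, 7, 5] (max |s|=7)
Stage 2 (OFFSET 5): 7+5=12, 2+5=7, 0+5=5, 7+5=12, 5+5=10 -> [12, 7, 5, 12, 10] (max |s|=12)
Stage 3 (CLIP -5 2): clip(12,-5,2)=2, clip(7,-5,2)=2, clip(5,-5,2)=2, clip(12,-5,2)=2, clip(10,-5,2)=2 -> [2, 2, 2, 2, 2] (max |s|=2)
Stage 4 (OFFSET 1): 2+1=3, 2+1=3, 2+1=3, 2+1=3, 2+1=3 -> [3, 3, 3, 3, 3] (max |s|=3)
Stage 5 (AMPLIFY -1): 3*-1=-3, 3*-1=-3, 3*-1=-3, 3*-1=-3, 3*-1=-3 -> [-3, -3, -3, -3, -3] (max |s|=3)
Stage 6 (CLIP -12 13): clip(-3,-12,13)=-3, clip(-3,-12,13)=-3, clip(-3,-12,13)=-3, clip(-3,-12,13)=-3, clip(-3,-12,13)=-3 -> [-3, -3, -3, -3, -3] (max |s|=3)
Overall max amplitude: 12

Answer: 12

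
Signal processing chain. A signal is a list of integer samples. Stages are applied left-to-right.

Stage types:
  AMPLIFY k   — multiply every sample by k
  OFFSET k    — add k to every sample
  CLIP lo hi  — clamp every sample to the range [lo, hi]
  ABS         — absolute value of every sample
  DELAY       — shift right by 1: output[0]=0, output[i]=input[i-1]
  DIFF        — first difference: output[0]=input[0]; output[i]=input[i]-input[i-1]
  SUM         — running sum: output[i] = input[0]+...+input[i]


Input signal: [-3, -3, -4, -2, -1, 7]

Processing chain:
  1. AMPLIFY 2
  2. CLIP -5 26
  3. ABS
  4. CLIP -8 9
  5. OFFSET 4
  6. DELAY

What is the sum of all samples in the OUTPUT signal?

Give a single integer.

Answer: 41

Derivation:
Input: [-3, -3, -4, -2, -1, 7]
Stage 1 (AMPLIFY 2): -3*2=-6, -3*2=-6, -4*2=-8, -2*2=-4, -1*2=-2, 7*2=14 -> [-6, -6, -8, -4, -2, 14]
Stage 2 (CLIP -5 26): clip(-6,-5,26)=-5, clip(-6,-5,26)=-5, clip(-8,-5,26)=-5, clip(-4,-5,26)=-4, clip(-2,-5,26)=-2, clip(14,-5,26)=14 -> [-5, -5, -5, -4, -2, 14]
Stage 3 (ABS): |-5|=5, |-5|=5, |-5|=5, |-4|=4, |-2|=2, |14|=14 -> [5, 5, 5, 4, 2, 14]
Stage 4 (CLIP -8 9): clip(5,-8,9)=5, clip(5,-8,9)=5, clip(5,-8,9)=5, clip(4,-8,9)=4, clip(2,-8,9)=2, clip(14,-8,9)=9 -> [5, 5, 5, 4, 2, 9]
Stage 5 (OFFSET 4): 5+4=9, 5+4=9, 5+4=9, 4+4=8, 2+4=6, 9+4=13 -> [9, 9, 9, 8, 6, 13]
Stage 6 (DELAY): [0, 9, 9, 9, 8, 6] = [0, 9, 9, 9, 8, 6] -> [0, 9, 9, 9, 8, 6]
Output sum: 41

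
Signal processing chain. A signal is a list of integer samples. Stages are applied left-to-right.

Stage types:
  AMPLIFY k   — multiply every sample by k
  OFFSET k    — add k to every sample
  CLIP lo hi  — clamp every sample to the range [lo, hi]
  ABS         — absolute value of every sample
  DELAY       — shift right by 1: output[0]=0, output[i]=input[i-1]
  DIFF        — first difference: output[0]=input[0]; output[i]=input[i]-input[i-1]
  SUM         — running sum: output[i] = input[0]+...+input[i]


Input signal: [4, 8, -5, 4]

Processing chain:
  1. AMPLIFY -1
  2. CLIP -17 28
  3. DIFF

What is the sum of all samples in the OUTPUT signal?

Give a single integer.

Answer: -4

Derivation:
Input: [4, 8, -5, 4]
Stage 1 (AMPLIFY -1): 4*-1=-4, 8*-1=-8, -5*-1=5, 4*-1=-4 -> [-4, -8, 5, -4]
Stage 2 (CLIP -17 28): clip(-4,-17,28)=-4, clip(-8,-17,28)=-8, clip(5,-17,28)=5, clip(-4,-17,28)=-4 -> [-4, -8, 5, -4]
Stage 3 (DIFF): s[0]=-4, -8--4=-4, 5--8=13, -4-5=-9 -> [-4, -4, 13, -9]
Output sum: -4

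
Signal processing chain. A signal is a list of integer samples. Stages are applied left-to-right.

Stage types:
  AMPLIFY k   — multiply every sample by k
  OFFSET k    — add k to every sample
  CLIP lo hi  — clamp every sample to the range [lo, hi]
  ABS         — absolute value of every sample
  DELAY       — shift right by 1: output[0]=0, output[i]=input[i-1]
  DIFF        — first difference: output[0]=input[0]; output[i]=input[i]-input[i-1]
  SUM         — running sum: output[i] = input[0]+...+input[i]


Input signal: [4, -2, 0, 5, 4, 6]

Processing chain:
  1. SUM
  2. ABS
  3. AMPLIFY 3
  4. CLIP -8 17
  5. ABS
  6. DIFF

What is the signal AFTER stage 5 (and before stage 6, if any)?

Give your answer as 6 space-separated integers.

Answer: 12 6 6 17 17 17

Derivation:
Input: [4, -2, 0, 5, 4, 6]
Stage 1 (SUM): sum[0..0]=4, sum[0..1]=2, sum[0..2]=2, sum[0..3]=7, sum[0..4]=11, sum[0..5]=17 -> [4, 2, 2, 7, 11, 17]
Stage 2 (ABS): |4|=4, |2|=2, |2|=2, |7|=7, |11|=11, |17|=17 -> [4, 2, 2, 7, 11, 17]
Stage 3 (AMPLIFY 3): 4*3=12, 2*3=6, 2*3=6, 7*3=21, 11*3=33, 17*3=51 -> [12, 6, 6, 21, 33, 51]
Stage 4 (CLIP -8 17): clip(12,-8,17)=12, clip(6,-8,17)=6, clip(6,-8,17)=6, clip(21,-8,17)=17, clip(33,-8,17)=17, clip(51,-8,17)=17 -> [12, 6, 6, 17, 17, 17]
Stage 5 (ABS): |12|=12, |6|=6, |6|=6, |17|=17, |17|=17, |17|=17 -> [12, 6, 6, 17, 17, 17]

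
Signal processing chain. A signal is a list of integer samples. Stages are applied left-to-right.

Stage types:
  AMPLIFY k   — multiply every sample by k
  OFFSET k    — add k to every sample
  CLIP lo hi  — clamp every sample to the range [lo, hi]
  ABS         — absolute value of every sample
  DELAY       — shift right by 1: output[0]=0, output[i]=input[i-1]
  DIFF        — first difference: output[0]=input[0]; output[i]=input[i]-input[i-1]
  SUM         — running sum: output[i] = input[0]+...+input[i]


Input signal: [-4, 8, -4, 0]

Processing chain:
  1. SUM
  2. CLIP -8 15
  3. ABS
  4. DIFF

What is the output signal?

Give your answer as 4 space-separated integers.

Input: [-4, 8, -4, 0]
Stage 1 (SUM): sum[0..0]=-4, sum[0..1]=4, sum[0..2]=0, sum[0..3]=0 -> [-4, 4, 0, 0]
Stage 2 (CLIP -8 15): clip(-4,-8,15)=-4, clip(4,-8,15)=4, clip(0,-8,15)=0, clip(0,-8,15)=0 -> [-4, 4, 0, 0]
Stage 3 (ABS): |-4|=4, |4|=4, |0|=0, |0|=0 -> [4, 4, 0, 0]
Stage 4 (DIFF): s[0]=4, 4-4=0, 0-4=-4, 0-0=0 -> [4, 0, -4, 0]

Answer: 4 0 -4 0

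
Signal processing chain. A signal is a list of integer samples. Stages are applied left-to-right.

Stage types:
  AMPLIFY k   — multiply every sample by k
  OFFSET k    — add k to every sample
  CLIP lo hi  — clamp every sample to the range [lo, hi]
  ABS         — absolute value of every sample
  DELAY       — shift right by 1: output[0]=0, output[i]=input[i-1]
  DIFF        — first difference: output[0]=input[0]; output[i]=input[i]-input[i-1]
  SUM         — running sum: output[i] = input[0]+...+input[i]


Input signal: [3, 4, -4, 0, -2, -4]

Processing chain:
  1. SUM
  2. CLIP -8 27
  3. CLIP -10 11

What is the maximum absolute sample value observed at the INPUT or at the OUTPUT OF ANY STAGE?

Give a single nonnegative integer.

Answer: 7

Derivation:
Input: [3, 4, -4, 0, -2, -4] (max |s|=4)
Stage 1 (SUM): sum[0..0]=3, sum[0..1]=7, sum[0..2]=3, sum[0..3]=3, sum[0..4]=1, sum[0..5]=-3 -> [3, 7, 3, 3, 1, -3] (max |s|=7)
Stage 2 (CLIP -8 27): clip(3,-8,27)=3, clip(7,-8,27)=7, clip(3,-8,27)=3, clip(3,-8,27)=3, clip(1,-8,27)=1, clip(-3,-8,27)=-3 -> [3, 7, 3, 3, 1, -3] (max |s|=7)
Stage 3 (CLIP -10 11): clip(3,-10,11)=3, clip(7,-10,11)=7, clip(3,-10,11)=3, clip(3,-10,11)=3, clip(1,-10,11)=1, clip(-3,-10,11)=-3 -> [3, 7, 3, 3, 1, -3] (max |s|=7)
Overall max amplitude: 7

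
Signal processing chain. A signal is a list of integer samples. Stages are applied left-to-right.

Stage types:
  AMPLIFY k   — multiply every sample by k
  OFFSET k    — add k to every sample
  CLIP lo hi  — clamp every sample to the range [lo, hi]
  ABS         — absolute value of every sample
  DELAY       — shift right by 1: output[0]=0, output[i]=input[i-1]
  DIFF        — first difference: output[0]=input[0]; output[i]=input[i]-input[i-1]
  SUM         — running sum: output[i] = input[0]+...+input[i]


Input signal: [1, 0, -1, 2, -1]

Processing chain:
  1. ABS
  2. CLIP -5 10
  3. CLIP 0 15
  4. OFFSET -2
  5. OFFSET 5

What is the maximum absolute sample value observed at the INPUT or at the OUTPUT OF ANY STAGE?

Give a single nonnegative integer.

Input: [1, 0, -1, 2, -1] (max |s|=2)
Stage 1 (ABS): |1|=1, |0|=0, |-1|=1, |2|=2, |-1|=1 -> [1, 0, 1, 2, 1] (max |s|=2)
Stage 2 (CLIP -5 10): clip(1,-5,10)=1, clip(0,-5,10)=0, clip(1,-5,10)=1, clip(2,-5,10)=2, clip(1,-5,10)=1 -> [1, 0, 1, 2, 1] (max |s|=2)
Stage 3 (CLIP 0 15): clip(1,0,15)=1, clip(0,0,15)=0, clip(1,0,15)=1, clip(2,0,15)=2, clip(1,0,15)=1 -> [1, 0, 1, 2, 1] (max |s|=2)
Stage 4 (OFFSET -2): 1+-2=-1, 0+-2=-2, 1+-2=-1, 2+-2=0, 1+-2=-1 -> [-1, -2, -1, 0, -1] (max |s|=2)
Stage 5 (OFFSET 5): -1+5=4, -2+5=3, -1+5=4, 0+5=5, -1+5=4 -> [4, 3, 4, 5, 4] (max |s|=5)
Overall max amplitude: 5

Answer: 5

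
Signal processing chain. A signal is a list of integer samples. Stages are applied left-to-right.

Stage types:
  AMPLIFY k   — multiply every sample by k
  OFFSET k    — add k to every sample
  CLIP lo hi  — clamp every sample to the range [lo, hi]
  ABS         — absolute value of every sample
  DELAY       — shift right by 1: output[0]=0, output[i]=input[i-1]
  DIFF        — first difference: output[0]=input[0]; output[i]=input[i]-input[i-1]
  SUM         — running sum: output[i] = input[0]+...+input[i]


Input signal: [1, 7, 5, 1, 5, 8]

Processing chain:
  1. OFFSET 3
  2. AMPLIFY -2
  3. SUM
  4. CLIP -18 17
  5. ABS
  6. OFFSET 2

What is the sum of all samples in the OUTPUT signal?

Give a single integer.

Input: [1, 7, 5, 1, 5, 8]
Stage 1 (OFFSET 3): 1+3=4, 7+3=10, 5+3=8, 1+3=4, 5+3=8, 8+3=11 -> [4, 10, 8, 4, 8, 11]
Stage 2 (AMPLIFY -2): 4*-2=-8, 10*-2=-20, 8*-2=-16, 4*-2=-8, 8*-2=-16, 11*-2=-22 -> [-8, -20, -16, -8, -16, -22]
Stage 3 (SUM): sum[0..0]=-8, sum[0..1]=-28, sum[0..2]=-44, sum[0..3]=-52, sum[0..4]=-68, sum[0..5]=-90 -> [-8, -28, -44, -52, -68, -90]
Stage 4 (CLIP -18 17): clip(-8,-18,17)=-8, clip(-28,-18,17)=-18, clip(-44,-18,17)=-18, clip(-52,-18,17)=-18, clip(-68,-18,17)=-18, clip(-90,-18,17)=-18 -> [-8, -18, -18, -18, -18, -18]
Stage 5 (ABS): |-8|=8, |-18|=18, |-18|=18, |-18|=18, |-18|=18, |-18|=18 -> [8, 18, 18, 18, 18, 18]
Stage 6 (OFFSET 2): 8+2=10, 18+2=20, 18+2=20, 18+2=20, 18+2=20, 18+2=20 -> [10, 20, 20, 20, 20, 20]
Output sum: 110

Answer: 110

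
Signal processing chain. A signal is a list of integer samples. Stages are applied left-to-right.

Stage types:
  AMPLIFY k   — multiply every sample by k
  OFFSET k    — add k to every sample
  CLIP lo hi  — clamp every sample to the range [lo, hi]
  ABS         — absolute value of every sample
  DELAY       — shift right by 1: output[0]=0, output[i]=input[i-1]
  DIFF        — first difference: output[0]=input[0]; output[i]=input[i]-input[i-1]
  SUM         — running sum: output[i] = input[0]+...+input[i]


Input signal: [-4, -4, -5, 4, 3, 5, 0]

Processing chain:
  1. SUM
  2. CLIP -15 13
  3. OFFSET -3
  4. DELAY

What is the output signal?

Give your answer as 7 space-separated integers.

Answer: 0 -7 -11 -16 -12 -9 -4

Derivation:
Input: [-4, -4, -5, 4, 3, 5, 0]
Stage 1 (SUM): sum[0..0]=-4, sum[0..1]=-8, sum[0..2]=-13, sum[0..3]=-9, sum[0..4]=-6, sum[0..5]=-1, sum[0..6]=-1 -> [-4, -8, -13, -9, -6, -1, -1]
Stage 2 (CLIP -15 13): clip(-4,-15,13)=-4, clip(-8,-15,13)=-8, clip(-13,-15,13)=-13, clip(-9,-15,13)=-9, clip(-6,-15,13)=-6, clip(-1,-15,13)=-1, clip(-1,-15,13)=-1 -> [-4, -8, -13, -9, -6, -1, -1]
Stage 3 (OFFSET -3): -4+-3=-7, -8+-3=-11, -13+-3=-16, -9+-3=-12, -6+-3=-9, -1+-3=-4, -1+-3=-4 -> [-7, -11, -16, -12, -9, -4, -4]
Stage 4 (DELAY): [0, -7, -11, -16, -12, -9, -4] = [0, -7, -11, -16, -12, -9, -4] -> [0, -7, -11, -16, -12, -9, -4]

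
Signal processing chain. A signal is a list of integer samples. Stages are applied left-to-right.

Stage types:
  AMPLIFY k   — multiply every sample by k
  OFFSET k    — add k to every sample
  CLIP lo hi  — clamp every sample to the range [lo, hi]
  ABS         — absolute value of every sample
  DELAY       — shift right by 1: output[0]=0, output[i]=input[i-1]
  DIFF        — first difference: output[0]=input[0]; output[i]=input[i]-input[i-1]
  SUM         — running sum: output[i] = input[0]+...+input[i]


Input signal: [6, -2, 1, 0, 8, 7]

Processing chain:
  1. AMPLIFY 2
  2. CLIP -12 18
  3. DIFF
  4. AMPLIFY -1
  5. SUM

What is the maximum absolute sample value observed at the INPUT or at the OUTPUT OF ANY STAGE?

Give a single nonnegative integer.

Input: [6, -2, 1, 0, 8, 7] (max |s|=8)
Stage 1 (AMPLIFY 2): 6*2=12, -2*2=-4, 1*2=2, 0*2=0, 8*2=16, 7*2=14 -> [12, -4, 2, 0, 16, 14] (max |s|=16)
Stage 2 (CLIP -12 18): clip(12,-12,18)=12, clip(-4,-12,18)=-4, clip(2,-12,18)=2, clip(0,-12,18)=0, clip(16,-12,18)=16, clip(14,-12,18)=14 -> [12, -4, 2, 0, 16, 14] (max |s|=16)
Stage 3 (DIFF): s[0]=12, -4-12=-16, 2--4=6, 0-2=-2, 16-0=16, 14-16=-2 -> [12, -16, 6, -2, 16, -2] (max |s|=16)
Stage 4 (AMPLIFY -1): 12*-1=-12, -16*-1=16, 6*-1=-6, -2*-1=2, 16*-1=-16, -2*-1=2 -> [-12, 16, -6, 2, -16, 2] (max |s|=16)
Stage 5 (SUM): sum[0..0]=-12, sum[0..1]=4, sum[0..2]=-2, sum[0..3]=0, sum[0..4]=-16, sum[0..5]=-14 -> [-12, 4, -2, 0, -16, -14] (max |s|=16)
Overall max amplitude: 16

Answer: 16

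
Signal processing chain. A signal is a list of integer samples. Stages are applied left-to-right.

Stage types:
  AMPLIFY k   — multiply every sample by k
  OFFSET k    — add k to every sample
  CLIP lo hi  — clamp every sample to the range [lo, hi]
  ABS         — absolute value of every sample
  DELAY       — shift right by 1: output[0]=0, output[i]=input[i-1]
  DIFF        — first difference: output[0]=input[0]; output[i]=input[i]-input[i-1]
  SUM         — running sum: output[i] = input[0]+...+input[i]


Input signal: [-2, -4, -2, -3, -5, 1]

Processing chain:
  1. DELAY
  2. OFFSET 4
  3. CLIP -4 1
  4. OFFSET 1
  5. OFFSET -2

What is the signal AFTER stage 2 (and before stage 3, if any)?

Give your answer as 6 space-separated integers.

Answer: 4 2 0 2 1 -1

Derivation:
Input: [-2, -4, -2, -3, -5, 1]
Stage 1 (DELAY): [0, -2, -4, -2, -3, -5] = [0, -2, -4, -2, -3, -5] -> [0, -2, -4, -2, -3, -5]
Stage 2 (OFFSET 4): 0+4=4, -2+4=2, -4+4=0, -2+4=2, -3+4=1, -5+4=-1 -> [4, 2, 0, 2, 1, -1]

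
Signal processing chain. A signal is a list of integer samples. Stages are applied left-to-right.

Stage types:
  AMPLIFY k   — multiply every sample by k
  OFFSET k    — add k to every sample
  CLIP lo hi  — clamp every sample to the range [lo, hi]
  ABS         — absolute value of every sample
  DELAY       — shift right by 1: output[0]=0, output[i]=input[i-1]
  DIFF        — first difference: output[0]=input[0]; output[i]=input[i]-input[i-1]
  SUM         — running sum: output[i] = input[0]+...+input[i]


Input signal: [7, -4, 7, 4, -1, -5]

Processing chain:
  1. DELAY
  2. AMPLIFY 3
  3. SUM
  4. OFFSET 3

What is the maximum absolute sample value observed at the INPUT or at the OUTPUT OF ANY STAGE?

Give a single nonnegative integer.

Answer: 45

Derivation:
Input: [7, -4, 7, 4, -1, -5] (max |s|=7)
Stage 1 (DELAY): [0, 7, -4, 7, 4, -1] = [0, 7, -4, 7, 4, -1] -> [0, 7, -4, 7, 4, -1] (max |s|=7)
Stage 2 (AMPLIFY 3): 0*3=0, 7*3=21, -4*3=-12, 7*3=21, 4*3=12, -1*3=-3 -> [0, 21, -12, 21, 12, -3] (max |s|=21)
Stage 3 (SUM): sum[0..0]=0, sum[0..1]=21, sum[0..2]=9, sum[0..3]=30, sum[0..4]=42, sum[0..5]=39 -> [0, 21, 9, 30, 42, 39] (max |s|=42)
Stage 4 (OFFSET 3): 0+3=3, 21+3=24, 9+3=12, 30+3=33, 42+3=45, 39+3=42 -> [3, 24, 12, 33, 45, 42] (max |s|=45)
Overall max amplitude: 45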